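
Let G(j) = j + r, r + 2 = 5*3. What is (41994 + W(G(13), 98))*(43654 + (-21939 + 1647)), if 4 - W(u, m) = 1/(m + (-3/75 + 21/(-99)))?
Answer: 39561232888771/40321 ≈ 9.8116e+8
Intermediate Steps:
r = 13 (r = -2 + 5*3 = -2 + 15 = 13)
G(j) = 13 + j (G(j) = j + 13 = 13 + j)
W(u, m) = 4 - 1/(-208/825 + m) (W(u, m) = 4 - 1/(m + (-3/75 + 21/(-99))) = 4 - 1/(m + (-3*1/75 + 21*(-1/99))) = 4 - 1/(m + (-1/25 - 7/33)) = 4 - 1/(m - 208/825) = 4 - 1/(-208/825 + m))
(41994 + W(G(13), 98))*(43654 + (-21939 + 1647)) = (41994 + (-1657 + 3300*98)/(-208 + 825*98))*(43654 + (-21939 + 1647)) = (41994 + (-1657 + 323400)/(-208 + 80850))*(43654 - 20292) = (41994 + 321743/80642)*23362 = (3386801891/80642)*23362 = 39561232888771/40321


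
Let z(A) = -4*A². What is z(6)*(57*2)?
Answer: -16416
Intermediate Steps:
z(6)*(57*2) = (-4*6²)*(57*2) = -4*36*114 = -144*114 = -16416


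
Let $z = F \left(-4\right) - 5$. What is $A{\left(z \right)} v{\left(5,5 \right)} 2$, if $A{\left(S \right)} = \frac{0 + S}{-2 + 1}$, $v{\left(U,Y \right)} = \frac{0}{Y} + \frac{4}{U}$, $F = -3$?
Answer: $- \frac{56}{5} \approx -11.2$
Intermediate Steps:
$z = 7$ ($z = \left(-3\right) \left(-4\right) - 5 = 12 - 5 = 7$)
$v{\left(U,Y \right)} = \frac{4}{U}$ ($v{\left(U,Y \right)} = 0 + \frac{4}{U} = \frac{4}{U}$)
$A{\left(S \right)} = - S$ ($A{\left(S \right)} = \frac{S}{-1} = S \left(-1\right) = - S$)
$A{\left(z \right)} v{\left(5,5 \right)} 2 = \left(-1\right) 7 \cdot \frac{4}{5} \cdot 2 = - 7 \cdot 4 \cdot \frac{1}{5} \cdot 2 = \left(-7\right) \frac{4}{5} \cdot 2 = \left(- \frac{28}{5}\right) 2 = - \frac{56}{5}$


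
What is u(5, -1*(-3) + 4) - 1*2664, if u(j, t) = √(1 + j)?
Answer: -2664 + √6 ≈ -2661.6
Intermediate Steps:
u(5, -1*(-3) + 4) - 1*2664 = √(1 + 5) - 1*2664 = √6 - 2664 = -2664 + √6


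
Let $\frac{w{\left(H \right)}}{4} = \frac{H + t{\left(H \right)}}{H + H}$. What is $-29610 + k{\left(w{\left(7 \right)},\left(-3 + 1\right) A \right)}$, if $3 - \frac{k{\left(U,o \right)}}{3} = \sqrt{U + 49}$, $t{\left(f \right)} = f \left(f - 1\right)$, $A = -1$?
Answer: $-29601 - 9 \sqrt{7} \approx -29625.0$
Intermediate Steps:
$t{\left(f \right)} = f \left(-1 + f\right)$
$w{\left(H \right)} = \frac{2 \left(H + H \left(-1 + H\right)\right)}{H}$ ($w{\left(H \right)} = 4 \frac{H + H \left(-1 + H\right)}{H + H} = 4 \frac{H + H \left(-1 + H\right)}{2 H} = \frac{2 \left(H + H \left(-1 + H\right)\right)}{H}$)
$k{\left(U,o \right)} = 9 - 3 \sqrt{49 + U}$ ($k{\left(U,o \right)} = 9 - 3 \sqrt{U + 49} = 9 - 3 \sqrt{49 + U}$)
$-29610 + k{\left(w{\left(7 \right)},\left(-3 + 1\right) A \right)} = -29610 + \left(9 - 3 \sqrt{49 + 2 \cdot 7}\right) = -29610 + \left(9 - 3 \sqrt{49 + 14}\right) = -29610 + \left(9 - 3 \sqrt{63}\right) = -29610 + \left(9 - 3 \cdot 3 \sqrt{7}\right) = -29610 + \left(9 - 9 \sqrt{7}\right) = -29601 - 9 \sqrt{7}$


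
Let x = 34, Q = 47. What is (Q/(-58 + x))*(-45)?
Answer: 705/8 ≈ 88.125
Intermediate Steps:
(Q/(-58 + x))*(-45) = (47/(-58 + 34))*(-45) = (47/(-24))*(-45) = -1/24*47*(-45) = -47/24*(-45) = 705/8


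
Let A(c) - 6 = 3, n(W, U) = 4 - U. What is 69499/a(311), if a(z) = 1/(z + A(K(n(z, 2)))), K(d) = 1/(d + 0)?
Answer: 22239680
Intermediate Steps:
K(d) = 1/d
A(c) = 9 (A(c) = 6 + 3 = 9)
a(z) = 1/(9 + z) (a(z) = 1/(z + 9) = 1/(9 + z))
69499/a(311) = 69499/(1/(9 + 311)) = 69499/(1/320) = 69499*320 = 22239680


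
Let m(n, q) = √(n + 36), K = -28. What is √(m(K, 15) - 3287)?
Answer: √(-3287 + 2*√2) ≈ 57.308*I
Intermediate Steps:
m(n, q) = √(36 + n)
√(m(K, 15) - 3287) = √(√(36 - 28) - 3287) = √(√8 - 3287) = √(2*√2 - 3287) = √(-3287 + 2*√2)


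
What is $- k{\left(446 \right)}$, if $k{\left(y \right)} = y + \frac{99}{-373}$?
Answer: $- \frac{166259}{373} \approx -445.73$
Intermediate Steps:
$k{\left(y \right)} = - \frac{99}{373} + y$ ($k{\left(y \right)} = y + 99 \left(- \frac{1}{373}\right) = y - \frac{99}{373} = - \frac{99}{373} + y$)
$- k{\left(446 \right)} = - (- \frac{99}{373} + 446) = \left(-1\right) \frac{166259}{373} = - \frac{166259}{373}$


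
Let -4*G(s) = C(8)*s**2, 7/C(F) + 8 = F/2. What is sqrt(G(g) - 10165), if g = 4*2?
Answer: I*sqrt(10137) ≈ 100.68*I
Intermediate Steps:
C(F) = 7/(-8 + F/2)
g = 8
G(s) = 7*s**2/16 (G(s) = -14/(-16 + 8)*s**2/4 = -14/(-8)*s**2/4 = -14*(-1/8)*s**2/4 = -(-7)*s**2/16 = 7*s**2/16)
sqrt(G(g) - 10165) = sqrt((7/16)*8**2 - 10165) = sqrt((7/16)*64 - 10165) = sqrt(28 - 10165) = sqrt(-10137) = I*sqrt(10137)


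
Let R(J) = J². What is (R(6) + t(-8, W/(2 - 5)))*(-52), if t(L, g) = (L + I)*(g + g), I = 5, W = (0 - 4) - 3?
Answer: -1144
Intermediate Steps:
W = -7 (W = -4 - 3 = -7)
t(L, g) = 2*g*(5 + L) (t(L, g) = (L + 5)*(g + g) = (5 + L)*(2*g) = 2*g*(5 + L))
(R(6) + t(-8, W/(2 - 5)))*(-52) = (6² + 2*(-7/(2 - 5))*(5 - 8))*(-52) = (36 + 2*(-7/(-3))*(-3))*(-52) = (36 + 2*(-7*(-⅓))*(-3))*(-52) = (36 + 2*(7/3)*(-3))*(-52) = (36 - 14)*(-52) = 22*(-52) = -1144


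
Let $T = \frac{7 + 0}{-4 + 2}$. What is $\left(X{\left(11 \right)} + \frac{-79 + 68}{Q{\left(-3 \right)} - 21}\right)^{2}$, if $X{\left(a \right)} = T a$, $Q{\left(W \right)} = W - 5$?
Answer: $\frac{4888521}{3364} \approx 1453.2$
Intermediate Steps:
$Q{\left(W \right)} = -5 + W$ ($Q{\left(W \right)} = W - 5 = -5 + W$)
$T = - \frac{7}{2}$ ($T = \frac{7}{-2} = 7 \left(- \frac{1}{2}\right) = - \frac{7}{2} \approx -3.5$)
$X{\left(a \right)} = - \frac{7 a}{2}$
$\left(X{\left(11 \right)} + \frac{-79 + 68}{Q{\left(-3 \right)} - 21}\right)^{2} = \left(\left(- \frac{7}{2}\right) 11 + \frac{-79 + 68}{\left(-5 - 3\right) - 21}\right)^{2} = \left(- \frac{77}{2} - \frac{11}{-8 - 21}\right)^{2} = \left(- \frac{77}{2} - \frac{11}{-29}\right)^{2} = \left(- \frac{77}{2} - - \frac{11}{29}\right)^{2} = \left(- \frac{77}{2} + \frac{11}{29}\right)^{2} = \left(- \frac{2211}{58}\right)^{2} = \frac{4888521}{3364}$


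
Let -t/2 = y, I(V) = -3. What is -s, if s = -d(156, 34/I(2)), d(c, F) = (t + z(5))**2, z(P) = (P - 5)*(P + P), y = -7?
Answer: 196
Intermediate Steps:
z(P) = 2*P*(-5 + P) (z(P) = (-5 + P)*(2*P) = 2*P*(-5 + P))
t = 14 (t = -2*(-7) = 14)
d(c, F) = 196 (d(c, F) = (14 + 2*5*(-5 + 5))**2 = (14 + 2*5*0)**2 = (14 + 0)**2 = 14**2 = 196)
s = -196 (s = -1*196 = -196)
-s = -1*(-196) = 196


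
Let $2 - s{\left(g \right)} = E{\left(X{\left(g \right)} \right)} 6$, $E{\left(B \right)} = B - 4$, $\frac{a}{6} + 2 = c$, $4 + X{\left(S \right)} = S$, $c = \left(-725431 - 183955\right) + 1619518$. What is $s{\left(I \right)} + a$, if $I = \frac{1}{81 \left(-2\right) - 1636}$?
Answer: $\frac{3830486173}{899} \approx 4.2608 \cdot 10^{6}$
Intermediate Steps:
$c = 710132$ ($c = -909386 + 1619518 = 710132$)
$X{\left(S \right)} = -4 + S$
$a = 4260780$ ($a = -12 + 6 \cdot 710132 = -12 + 4260792 = 4260780$)
$E{\left(B \right)} = -4 + B$ ($E{\left(B \right)} = B - 4 = -4 + B$)
$I = - \frac{1}{1798}$ ($I = \frac{1}{-162 - 1636} = \frac{1}{-1798} = - \frac{1}{1798} \approx -0.00055617$)
$s{\left(g \right)} = 50 - 6 g$ ($s{\left(g \right)} = 2 - \left(-4 + \left(-4 + g\right)\right) 6 = 2 - \left(-8 + g\right) 6 = 2 - \left(-48 + 6 g\right) = 50 - 6 g$)
$s{\left(I \right)} + a = \left(50 - - \frac{3}{899}\right) + 4260780 = \left(50 + \frac{3}{899}\right) + 4260780 = \frac{44953}{899} + 4260780 = \frac{3830486173}{899}$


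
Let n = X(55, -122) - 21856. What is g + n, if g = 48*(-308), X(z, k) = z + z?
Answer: -36530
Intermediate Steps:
X(z, k) = 2*z
n = -21746 (n = 2*55 - 21856 = 110 - 21856 = -21746)
g = -14784
g + n = -14784 - 21746 = -36530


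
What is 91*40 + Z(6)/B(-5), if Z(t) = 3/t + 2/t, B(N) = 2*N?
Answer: 43679/12 ≈ 3639.9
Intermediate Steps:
Z(t) = 5/t
91*40 + Z(6)/B(-5) = 91*40 + (5/6)/((2*(-5))) = 3640 + (5*(⅙))/(-10) = 3640 + (⅚)*(-⅒) = 3640 - 1/12 = 43679/12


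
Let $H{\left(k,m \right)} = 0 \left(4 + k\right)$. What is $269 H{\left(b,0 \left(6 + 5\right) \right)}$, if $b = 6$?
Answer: $0$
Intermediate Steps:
$H{\left(k,m \right)} = 0$
$269 H{\left(b,0 \left(6 + 5\right) \right)} = 269 \cdot 0 = 0$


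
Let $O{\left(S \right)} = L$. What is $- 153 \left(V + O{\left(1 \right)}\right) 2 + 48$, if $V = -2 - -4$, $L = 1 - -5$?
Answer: $-2400$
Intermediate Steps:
$L = 6$ ($L = 1 + 5 = 6$)
$O{\left(S \right)} = 6$
$V = 2$ ($V = -2 + 4 = 2$)
$- 153 \left(V + O{\left(1 \right)}\right) 2 + 48 = - 153 \left(2 + 6\right) 2 + 48 = - 153 \cdot 8 \cdot 2 + 48 = \left(-153\right) 16 + 48 = -2448 + 48 = -2400$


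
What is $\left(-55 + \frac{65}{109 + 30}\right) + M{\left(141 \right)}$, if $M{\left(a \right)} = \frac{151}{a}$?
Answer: $- \frac{1047791}{19599} \approx -53.461$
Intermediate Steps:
$\left(-55 + \frac{65}{109 + 30}\right) + M{\left(141 \right)} = \left(-55 + \frac{65}{109 + 30}\right) + \frac{151}{141} = \left(-55 + \frac{65}{139}\right) + 151 \cdot \frac{1}{141} = \left(-55 + 65 \cdot \frac{1}{139}\right) + \frac{151}{141} = \left(-55 + \frac{65}{139}\right) + \frac{151}{141} = - \frac{7580}{139} + \frac{151}{141} = - \frac{1047791}{19599}$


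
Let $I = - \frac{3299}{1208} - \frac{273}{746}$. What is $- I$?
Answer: $\frac{1395419}{450584} \approx 3.0969$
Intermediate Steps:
$I = - \frac{1395419}{450584}$ ($I = \left(-3299\right) \frac{1}{1208} - \frac{273}{746} = - \frac{3299}{1208} - \frac{273}{746} = - \frac{1395419}{450584} \approx -3.0969$)
$- I = \left(-1\right) \left(- \frac{1395419}{450584}\right) = \frac{1395419}{450584}$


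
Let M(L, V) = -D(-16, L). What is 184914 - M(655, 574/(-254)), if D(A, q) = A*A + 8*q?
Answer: 190410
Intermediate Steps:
D(A, q) = A² + 8*q
M(L, V) = -256 - 8*L (M(L, V) = -((-16)² + 8*L) = -(256 + 8*L) = -256 - 8*L)
184914 - M(655, 574/(-254)) = 184914 - (-256 - 8*655) = 184914 - (-256 - 5240) = 184914 - 1*(-5496) = 184914 + 5496 = 190410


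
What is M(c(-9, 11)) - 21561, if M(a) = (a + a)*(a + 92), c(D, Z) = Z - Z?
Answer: -21561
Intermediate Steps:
c(D, Z) = 0
M(a) = 2*a*(92 + a) (M(a) = (2*a)*(92 + a) = 2*a*(92 + a))
M(c(-9, 11)) - 21561 = 2*0*(92 + 0) - 21561 = 2*0*92 - 21561 = 0 - 21561 = -21561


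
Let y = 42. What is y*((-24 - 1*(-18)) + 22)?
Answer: 672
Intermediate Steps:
y*((-24 - 1*(-18)) + 22) = 42*((-24 - 1*(-18)) + 22) = 42*((-24 + 18) + 22) = 42*(-6 + 22) = 42*16 = 672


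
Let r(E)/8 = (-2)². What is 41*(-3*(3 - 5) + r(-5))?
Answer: 1558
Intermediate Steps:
r(E) = 32 (r(E) = 8*(-2)² = 8*4 = 32)
41*(-3*(3 - 5) + r(-5)) = 41*(-3*(3 - 5) + 32) = 41*(-3*(-2) + 32) = 41*(6 + 32) = 41*38 = 1558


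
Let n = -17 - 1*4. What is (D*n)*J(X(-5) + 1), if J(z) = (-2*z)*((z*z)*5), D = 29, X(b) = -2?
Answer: -6090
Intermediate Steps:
n = -21 (n = -17 - 4 = -21)
J(z) = -10*z³ (J(z) = (-2*z)*(z²*5) = (-2*z)*(5*z²) = -10*z³)
(D*n)*J(X(-5) + 1) = (29*(-21))*(-10*(-2 + 1)³) = -(-6090)*(-1)³ = -(-6090)*(-1) = -609*10 = -6090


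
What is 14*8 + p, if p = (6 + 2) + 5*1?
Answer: 125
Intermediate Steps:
p = 13 (p = 8 + 5 = 13)
14*8 + p = 14*8 + 13 = 112 + 13 = 125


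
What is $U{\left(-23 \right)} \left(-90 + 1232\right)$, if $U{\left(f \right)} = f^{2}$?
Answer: $604118$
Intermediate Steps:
$U{\left(-23 \right)} \left(-90 + 1232\right) = \left(-23\right)^{2} \left(-90 + 1232\right) = 529 \cdot 1142 = 604118$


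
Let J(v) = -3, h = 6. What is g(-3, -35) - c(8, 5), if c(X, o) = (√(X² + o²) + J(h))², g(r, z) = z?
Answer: -133 + 6*√89 ≈ -76.396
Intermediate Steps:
c(X, o) = (-3 + √(X² + o²))² (c(X, o) = (√(X² + o²) - 3)² = (-3 + √(X² + o²))²)
g(-3, -35) - c(8, 5) = -35 - (-3 + √(8² + 5²))² = -35 - (-3 + √(64 + 25))² = -35 - (-3 + √89)²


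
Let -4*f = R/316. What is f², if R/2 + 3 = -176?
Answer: 32041/399424 ≈ 0.080218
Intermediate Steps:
R = -358 (R = -6 + 2*(-176) = -6 - 352 = -358)
f = 179/632 (f = -(-179)/(2*316) = -¼*(-179/158) = 179/632 ≈ 0.28323)
f² = (179/632)² = 32041/399424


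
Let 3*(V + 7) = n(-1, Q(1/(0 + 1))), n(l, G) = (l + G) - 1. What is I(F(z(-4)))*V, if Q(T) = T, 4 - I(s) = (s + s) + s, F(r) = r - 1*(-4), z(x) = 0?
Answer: 176/3 ≈ 58.667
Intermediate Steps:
F(r) = 4 + r (F(r) = r + 4 = 4 + r)
I(s) = 4 - 3*s (I(s) = 4 - ((s + s) + s) = 4 - (2*s + s) = 4 - 3*s)
n(l, G) = -1 + G + l (n(l, G) = (G + l) - 1 = -1 + G + l)
V = -22/3 (V = -7 + (-1 + 1/(0 + 1) - 1)/3 = -7 + (-1 + 1/1 - 1)/3 = -7 + (-1 + 1 - 1)/3 = -7 + (⅓)*(-1) = -7 - ⅓ = -22/3 ≈ -7.3333)
I(F(z(-4)))*V = (4 - 3*(4 + 0))*(-22/3) = (4 - 3*4)*(-22/3) = (4 - 12)*(-22/3) = -8*(-22/3) = 176/3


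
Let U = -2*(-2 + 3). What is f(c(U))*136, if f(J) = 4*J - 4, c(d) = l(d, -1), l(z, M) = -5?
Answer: -3264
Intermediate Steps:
U = -2 (U = -2*1 = -2)
c(d) = -5
f(J) = -4 + 4*J
f(c(U))*136 = (-4 + 4*(-5))*136 = (-4 - 20)*136 = -24*136 = -3264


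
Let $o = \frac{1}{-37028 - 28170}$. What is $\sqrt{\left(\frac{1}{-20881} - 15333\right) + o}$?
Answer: $\frac{i \sqrt{579965542267502372646}}{194485634} \approx 123.83 i$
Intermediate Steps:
$o = - \frac{1}{65198}$ ($o = \frac{1}{-65198} = - \frac{1}{65198} \approx -1.5338 \cdot 10^{-5}$)
$\sqrt{\left(\frac{1}{-20881} - 15333\right) + o} = \sqrt{\left(\frac{1}{-20881} - 15333\right) - \frac{1}{65198}} = \sqrt{\left(- \frac{1}{20881} - 15333\right) - \frac{1}{65198}} = \sqrt{- \frac{320168374}{20881} - \frac{1}{65198}} = \sqrt{- \frac{2982048238419}{194485634}} = \frac{i \sqrt{579965542267502372646}}{194485634}$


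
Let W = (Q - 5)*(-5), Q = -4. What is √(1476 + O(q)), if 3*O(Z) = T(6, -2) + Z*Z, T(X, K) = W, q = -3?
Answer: 3*√166 ≈ 38.652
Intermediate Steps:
W = 45 (W = (-4 - 5)*(-5) = -9*(-5) = 45)
T(X, K) = 45
O(Z) = 15 + Z²/3 (O(Z) = (45 + Z*Z)/3 = (45 + Z²)/3 = 15 + Z²/3)
√(1476 + O(q)) = √(1476 + (15 + (⅓)*(-3)²)) = √(1476 + (15 + (⅓)*9)) = √(1476 + (15 + 3)) = √(1476 + 18) = √1494 = 3*√166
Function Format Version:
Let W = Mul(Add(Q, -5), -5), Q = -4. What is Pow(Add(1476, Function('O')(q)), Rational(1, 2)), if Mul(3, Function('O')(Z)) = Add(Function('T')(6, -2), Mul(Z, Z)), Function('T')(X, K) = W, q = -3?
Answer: Mul(3, Pow(166, Rational(1, 2))) ≈ 38.652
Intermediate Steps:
W = 45 (W = Mul(Add(-4, -5), -5) = Mul(-9, -5) = 45)
Function('T')(X, K) = 45
Function('O')(Z) = Add(15, Mul(Rational(1, 3), Pow(Z, 2))) (Function('O')(Z) = Mul(Rational(1, 3), Add(45, Mul(Z, Z))) = Mul(Rational(1, 3), Add(45, Pow(Z, 2))) = Add(15, Mul(Rational(1, 3), Pow(Z, 2))))
Pow(Add(1476, Function('O')(q)), Rational(1, 2)) = Pow(Add(1476, Add(15, Mul(Rational(1, 3), Pow(-3, 2)))), Rational(1, 2)) = Pow(Add(1476, Add(15, Mul(Rational(1, 3), 9))), Rational(1, 2)) = Pow(Add(1476, Add(15, 3)), Rational(1, 2)) = Pow(Add(1476, 18), Rational(1, 2)) = Pow(1494, Rational(1, 2)) = Mul(3, Pow(166, Rational(1, 2)))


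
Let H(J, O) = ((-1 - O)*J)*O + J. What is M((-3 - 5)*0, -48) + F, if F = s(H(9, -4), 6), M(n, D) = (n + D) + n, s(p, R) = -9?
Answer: -57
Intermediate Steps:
H(J, O) = J + J*O*(-1 - O) (H(J, O) = (J*(-1 - O))*O + J = J*O*(-1 - O) + J = J + J*O*(-1 - O))
M(n, D) = D + 2*n (M(n, D) = (D + n) + n = D + 2*n)
F = -9
M((-3 - 5)*0, -48) + F = (-48 + 2*((-3 - 5)*0)) - 9 = (-48 + 2*(-8*0)) - 9 = (-48 + 2*0) - 9 = (-48 + 0) - 9 = -48 - 9 = -57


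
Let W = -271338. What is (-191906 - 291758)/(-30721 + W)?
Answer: 483664/302059 ≈ 1.6012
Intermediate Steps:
(-191906 - 291758)/(-30721 + W) = (-191906 - 291758)/(-30721 - 271338) = -483664/(-302059) = -483664*(-1/302059) = 483664/302059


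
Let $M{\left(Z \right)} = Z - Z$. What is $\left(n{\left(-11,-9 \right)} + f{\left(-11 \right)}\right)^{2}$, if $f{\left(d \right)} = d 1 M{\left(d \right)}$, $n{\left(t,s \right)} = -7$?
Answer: $49$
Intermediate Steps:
$M{\left(Z \right)} = 0$
$f{\left(d \right)} = 0$ ($f{\left(d \right)} = d 1 \cdot 0 = d 0 = 0$)
$\left(n{\left(-11,-9 \right)} + f{\left(-11 \right)}\right)^{2} = \left(-7 + 0\right)^{2} = \left(-7\right)^{2} = 49$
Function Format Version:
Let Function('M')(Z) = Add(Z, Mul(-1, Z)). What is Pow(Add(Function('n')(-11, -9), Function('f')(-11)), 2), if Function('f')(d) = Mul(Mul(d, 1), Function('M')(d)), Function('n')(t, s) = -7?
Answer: 49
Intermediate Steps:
Function('M')(Z) = 0
Function('f')(d) = 0 (Function('f')(d) = Mul(Mul(d, 1), 0) = Mul(d, 0) = 0)
Pow(Add(Function('n')(-11, -9), Function('f')(-11)), 2) = Pow(Add(-7, 0), 2) = Pow(-7, 2) = 49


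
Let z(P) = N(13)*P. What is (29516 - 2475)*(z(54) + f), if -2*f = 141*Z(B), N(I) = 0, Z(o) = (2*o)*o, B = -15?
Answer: -857875725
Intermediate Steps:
Z(o) = 2*o²
z(P) = 0 (z(P) = 0*P = 0)
f = -31725 (f = -141*2*(-15)²/2 = -141*2*225/2 = -141*450/2 = -½*63450 = -31725)
(29516 - 2475)*(z(54) + f) = (29516 - 2475)*(0 - 31725) = 27041*(-31725) = -857875725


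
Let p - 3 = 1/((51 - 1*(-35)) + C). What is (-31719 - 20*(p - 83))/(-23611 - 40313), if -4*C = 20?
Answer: 2439659/5177844 ≈ 0.47117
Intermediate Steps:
C = -5 (C = -¼*20 = -5)
p = 244/81 (p = 3 + 1/((51 - 1*(-35)) - 5) = 3 + 1/((51 + 35) - 5) = 3 + 1/(86 - 5) = 3 + 1/81 = 244/81 ≈ 3.0123)
(-31719 - 20*(p - 83))/(-23611 - 40313) = (-31719 - 20*(244/81 - 83))/(-23611 - 40313) = (-31719 - 20*(-6479/81))/(-63924) = (-31719 + 129580/81)*(-1/63924) = -2439659/81*(-1/63924) = 2439659/5177844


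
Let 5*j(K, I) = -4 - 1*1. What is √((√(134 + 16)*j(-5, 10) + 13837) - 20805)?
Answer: √(-6968 - 5*√6) ≈ 83.548*I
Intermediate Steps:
j(K, I) = -1 (j(K, I) = (-4 - 1*1)/5 = (-4 - 1)/5 = (⅕)*(-5) = -1)
√((√(134 + 16)*j(-5, 10) + 13837) - 20805) = √((√(134 + 16)*(-1) + 13837) - 20805) = √((√150*(-1) + 13837) - 20805) = √(((5*√6)*(-1) + 13837) - 20805) = √((-5*√6 + 13837) - 20805) = √((13837 - 5*√6) - 20805) = √(-6968 - 5*√6)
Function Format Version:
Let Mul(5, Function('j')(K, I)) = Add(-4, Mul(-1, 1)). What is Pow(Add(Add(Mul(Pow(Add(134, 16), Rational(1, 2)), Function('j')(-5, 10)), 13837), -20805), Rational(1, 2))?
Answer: Pow(Add(-6968, Mul(-5, Pow(6, Rational(1, 2)))), Rational(1, 2)) ≈ Mul(83.548, I)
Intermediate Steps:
Function('j')(K, I) = -1 (Function('j')(K, I) = Mul(Rational(1, 5), Add(-4, Mul(-1, 1))) = Mul(Rational(1, 5), Add(-4, -1)) = Mul(Rational(1, 5), -5) = -1)
Pow(Add(Add(Mul(Pow(Add(134, 16), Rational(1, 2)), Function('j')(-5, 10)), 13837), -20805), Rational(1, 2)) = Pow(Add(Add(Mul(Pow(Add(134, 16), Rational(1, 2)), -1), 13837), -20805), Rational(1, 2)) = Pow(Add(Add(Mul(Pow(150, Rational(1, 2)), -1), 13837), -20805), Rational(1, 2)) = Pow(Add(Add(Mul(Mul(5, Pow(6, Rational(1, 2))), -1), 13837), -20805), Rational(1, 2)) = Pow(Add(Add(Mul(-5, Pow(6, Rational(1, 2))), 13837), -20805), Rational(1, 2)) = Pow(Add(Add(13837, Mul(-5, Pow(6, Rational(1, 2)))), -20805), Rational(1, 2)) = Pow(Add(-6968, Mul(-5, Pow(6, Rational(1, 2)))), Rational(1, 2))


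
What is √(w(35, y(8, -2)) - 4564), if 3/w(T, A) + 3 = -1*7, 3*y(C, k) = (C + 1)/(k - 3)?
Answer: I*√456430/10 ≈ 67.56*I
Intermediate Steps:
y(C, k) = (1 + C)/(3*(-3 + k)) (y(C, k) = ((C + 1)/(k - 3))/3 = ((1 + C)/(-3 + k))/3 = (1 + C)/(3*(-3 + k)))
w(T, A) = -3/10 (w(T, A) = 3/(-3 - 1*7) = 3/(-3 - 7) = 3/(-10) = 3*(-⅒) = -3/10)
√(w(35, y(8, -2)) - 4564) = √(-3/10 - 4564) = √(-45643/10) = I*√456430/10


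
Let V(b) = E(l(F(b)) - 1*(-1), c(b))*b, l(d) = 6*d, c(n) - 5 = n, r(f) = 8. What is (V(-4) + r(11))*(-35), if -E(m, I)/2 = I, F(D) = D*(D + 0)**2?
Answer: -560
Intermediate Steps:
c(n) = 5 + n
F(D) = D**3 (F(D) = D*D**2 = D**3)
E(m, I) = -2*I
V(b) = b*(-10 - 2*b) (V(b) = (-2*(5 + b))*b = (-10 - 2*b)*b = b*(-10 - 2*b))
(V(-4) + r(11))*(-35) = (2*(-4)*(-5 - 1*(-4)) + 8)*(-35) = (2*(-4)*(-5 + 4) + 8)*(-35) = (2*(-4)*(-1) + 8)*(-35) = (8 + 8)*(-35) = 16*(-35) = -560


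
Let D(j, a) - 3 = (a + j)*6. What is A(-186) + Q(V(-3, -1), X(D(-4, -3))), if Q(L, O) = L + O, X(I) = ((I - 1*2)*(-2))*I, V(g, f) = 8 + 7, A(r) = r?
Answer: -3369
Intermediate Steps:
D(j, a) = 3 + 6*a + 6*j (D(j, a) = 3 + (a + j)*6 = 3 + (6*a + 6*j) = 3 + 6*a + 6*j)
V(g, f) = 15
X(I) = I*(4 - 2*I) (X(I) = ((I - 2)*(-2))*I = ((-2 + I)*(-2))*I = (4 - 2*I)*I = I*(4 - 2*I))
A(-186) + Q(V(-3, -1), X(D(-4, -3))) = -186 + (15 + 2*(3 + 6*(-3) + 6*(-4))*(2 - (3 + 6*(-3) + 6*(-4)))) = -186 + (15 + 2*(3 - 18 - 24)*(2 - (3 - 18 - 24))) = -186 + (15 + 2*(-39)*(2 - 1*(-39))) = -186 + (15 + 2*(-39)*(2 + 39)) = -186 + (15 + 2*(-39)*41) = -186 + (15 - 3198) = -186 - 3183 = -3369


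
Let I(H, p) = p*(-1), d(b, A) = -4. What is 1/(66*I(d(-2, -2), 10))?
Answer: -1/660 ≈ -0.0015152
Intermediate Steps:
I(H, p) = -p
1/(66*I(d(-2, -2), 10)) = 1/(66*(-1*10)) = 1/(66*(-10)) = 1/(-660) = -1/660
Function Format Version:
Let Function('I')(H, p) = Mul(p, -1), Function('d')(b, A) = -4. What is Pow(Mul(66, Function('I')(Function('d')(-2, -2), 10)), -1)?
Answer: Rational(-1, 660) ≈ -0.0015152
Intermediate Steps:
Function('I')(H, p) = Mul(-1, p)
Pow(Mul(66, Function('I')(Function('d')(-2, -2), 10)), -1) = Pow(Mul(66, Mul(-1, 10)), -1) = Pow(Mul(66, -10), -1) = Pow(-660, -1) = Rational(-1, 660)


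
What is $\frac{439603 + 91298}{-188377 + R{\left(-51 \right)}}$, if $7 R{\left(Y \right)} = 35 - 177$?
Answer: $- \frac{3716307}{1318781} \approx -2.818$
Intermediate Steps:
$R{\left(Y \right)} = - \frac{142}{7}$ ($R{\left(Y \right)} = \frac{35 - 177}{7} = \frac{1}{7} \left(-142\right) = - \frac{142}{7}$)
$\frac{439603 + 91298}{-188377 + R{\left(-51 \right)}} = \frac{439603 + 91298}{-188377 - \frac{142}{7}} = \frac{530901}{- \frac{1318781}{7}} = 530901 \left(- \frac{7}{1318781}\right) = - \frac{3716307}{1318781}$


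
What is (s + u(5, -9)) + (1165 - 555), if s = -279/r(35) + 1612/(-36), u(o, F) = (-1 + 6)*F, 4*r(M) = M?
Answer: 153826/315 ≈ 488.34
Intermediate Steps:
r(M) = M/4
u(o, F) = 5*F
s = -24149/315 (s = -279/((¼)*35) + 1612/(-36) = -279/35/4 + 1612*(-1/36) = -279*4/35 - 403/9 = -1116/35 - 403/9 = -24149/315 ≈ -76.663)
(s + u(5, -9)) + (1165 - 555) = (-24149/315 + 5*(-9)) + (1165 - 555) = (-24149/315 - 45) + 610 = -38324/315 + 610 = 153826/315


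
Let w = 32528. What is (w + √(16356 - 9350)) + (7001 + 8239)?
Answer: 47768 + √7006 ≈ 47852.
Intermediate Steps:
(w + √(16356 - 9350)) + (7001 + 8239) = (32528 + √(16356 - 9350)) + (7001 + 8239) = (32528 + √7006) + 15240 = 47768 + √7006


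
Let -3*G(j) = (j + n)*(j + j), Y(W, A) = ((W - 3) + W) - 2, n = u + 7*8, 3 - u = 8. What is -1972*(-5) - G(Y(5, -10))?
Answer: 30140/3 ≈ 10047.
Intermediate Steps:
u = -5 (u = 3 - 1*8 = 3 - 8 = -5)
n = 51 (n = -5 + 7*8 = -5 + 56 = 51)
Y(W, A) = -5 + 2*W (Y(W, A) = ((-3 + W) + W) - 2 = (-3 + 2*W) - 2 = -5 + 2*W)
G(j) = -2*j*(51 + j)/3 (G(j) = -(j + 51)*(j + j)/3 = -(51 + j)*2*j/3 = -2*j*(51 + j)/3)
-1972*(-5) - G(Y(5, -10)) = -1972*(-5) - (-2)*(-5 + 2*5)*(51 + (-5 + 2*5))/3 = 9860 - (-2)*(-5 + 10)*(51 + (-5 + 10))/3 = 9860 - (-2)*5*(51 + 5)/3 = 9860 - (-2)*5*56/3 = 9860 - 1*(-560/3) = 9860 + 560/3 = 30140/3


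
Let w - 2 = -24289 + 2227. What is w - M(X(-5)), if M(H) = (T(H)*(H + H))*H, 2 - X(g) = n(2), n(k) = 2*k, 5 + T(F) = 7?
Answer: -22076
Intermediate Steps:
T(F) = 2 (T(F) = -5 + 7 = 2)
w = -22060 (w = 2 + (-24289 + 2227) = 2 - 22062 = -22060)
X(g) = -2 (X(g) = 2 - 2*2 = 2 - 1*4 = 2 - 4 = -2)
M(H) = 4*H² (M(H) = (2*(H + H))*H = (2*(2*H))*H = (4*H)*H = 4*H²)
w - M(X(-5)) = -22060 - 4*(-2)² = -22060 - 4*4 = -22060 - 1*16 = -22060 - 16 = -22076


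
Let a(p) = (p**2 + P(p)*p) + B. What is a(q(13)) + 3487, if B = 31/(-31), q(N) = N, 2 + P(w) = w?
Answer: 3798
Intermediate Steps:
P(w) = -2 + w
B = -1 (B = 31*(-1/31) = -1)
a(p) = -1 + p**2 + p*(-2 + p) (a(p) = (p**2 + (-2 + p)*p) - 1 = (p**2 + p*(-2 + p)) - 1 = -1 + p**2 + p*(-2 + p))
a(q(13)) + 3487 = (-1 + 13**2 + 13*(-2 + 13)) + 3487 = (-1 + 169 + 13*11) + 3487 = (-1 + 169 + 143) + 3487 = 311 + 3487 = 3798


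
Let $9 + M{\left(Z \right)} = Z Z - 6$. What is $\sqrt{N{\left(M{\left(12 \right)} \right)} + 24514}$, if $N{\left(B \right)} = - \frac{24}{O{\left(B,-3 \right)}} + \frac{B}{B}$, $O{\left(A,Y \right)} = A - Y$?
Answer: $\frac{\sqrt{2966293}}{11} \approx 156.57$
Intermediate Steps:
$M{\left(Z \right)} = -15 + Z^{2}$ ($M{\left(Z \right)} = -9 + \left(Z Z - 6\right) = -9 + \left(Z^{2} - 6\right) = -9 + \left(-6 + Z^{2}\right) = -15 + Z^{2}$)
$N{\left(B \right)} = 1 - \frac{24}{3 + B}$ ($N{\left(B \right)} = - \frac{24}{B - -3} + \frac{B}{B} = - \frac{24}{B + 3} + 1 = - \frac{24}{3 + B} + 1 = 1 - \frac{24}{3 + B}$)
$\sqrt{N{\left(M{\left(12 \right)} \right)} + 24514} = \sqrt{\frac{-21 - \left(15 - 12^{2}\right)}{3 - \left(15 - 12^{2}\right)} + 24514} = \sqrt{\frac{-21 + \left(-15 + 144\right)}{3 + \left(-15 + 144\right)} + 24514} = \sqrt{\frac{-21 + 129}{3 + 129} + 24514} = \sqrt{\frac{1}{132} \cdot 108 + 24514} = \sqrt{\frac{9}{11} + 24514} = \sqrt{\frac{269663}{11}} = \frac{\sqrt{2966293}}{11}$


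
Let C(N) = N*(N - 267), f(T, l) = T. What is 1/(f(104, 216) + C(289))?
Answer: 1/6462 ≈ 0.00015475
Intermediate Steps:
C(N) = N*(-267 + N)
1/(f(104, 216) + C(289)) = 1/(104 + 289*(-267 + 289)) = 1/(104 + 289*22) = 1/(104 + 6358) = 1/6462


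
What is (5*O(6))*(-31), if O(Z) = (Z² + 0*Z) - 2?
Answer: -5270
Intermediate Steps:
O(Z) = -2 + Z² (O(Z) = (Z² + 0) - 2 = Z² - 2 = -2 + Z²)
(5*O(6))*(-31) = (5*(-2 + 6²))*(-31) = (5*(-2 + 36))*(-31) = (5*34)*(-31) = 170*(-31) = -5270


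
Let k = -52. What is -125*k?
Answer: 6500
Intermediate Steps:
-125*k = -125*(-52) = 6500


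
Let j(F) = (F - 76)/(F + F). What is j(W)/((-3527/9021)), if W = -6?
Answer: -123287/7054 ≈ -17.478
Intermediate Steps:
j(F) = (-76 + F)/(2*F) (j(F) = (-76 + F)/((2*F)) = (-76 + F)*(1/(2*F)) = (-76 + F)/(2*F))
j(W)/((-3527/9021)) = ((1/2)*(-76 - 6)/(-6))/((-3527/9021)) = ((1/2)*(-1/6)*(-82))/((-3527*1/9021)) = 41/(6*(-3527/9021)) = (41/6)*(-9021/3527) = -123287/7054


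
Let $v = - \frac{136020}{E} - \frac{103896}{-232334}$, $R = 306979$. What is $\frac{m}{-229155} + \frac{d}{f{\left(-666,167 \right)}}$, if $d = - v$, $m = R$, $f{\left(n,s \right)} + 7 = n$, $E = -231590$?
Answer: $- \frac{555172161408864221}{414903385463352195} \approx -1.3381$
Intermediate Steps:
$f{\left(n,s \right)} = -7 + n$
$m = 306979$
$v = \frac{2783167266}{2690311553}$ ($v = - \frac{136020}{-231590} - \frac{103896}{-232334} = \left(-136020\right) \left(- \frac{1}{231590}\right) - - \frac{51948}{116167} = \frac{13602}{23159} + \frac{51948}{116167} = \frac{2783167266}{2690311553} \approx 1.0345$)
$d = - \frac{2783167266}{2690311553}$ ($d = \left(-1\right) \frac{2783167266}{2690311553} = - \frac{2783167266}{2690311553} \approx -1.0345$)
$\frac{m}{-229155} + \frac{d}{f{\left(-666,167 \right)}} = \frac{306979}{-229155} - \frac{2783167266}{2690311553 \left(-7 - 666\right)} = 306979 \left(- \frac{1}{229155}\right) - \frac{2783167266}{2690311553 \left(-673\right)} = - \frac{306979}{229155} - - \frac{2783167266}{1810579675169} = - \frac{306979}{229155} + \frac{2783167266}{1810579675169} = - \frac{555172161408864221}{414903385463352195}$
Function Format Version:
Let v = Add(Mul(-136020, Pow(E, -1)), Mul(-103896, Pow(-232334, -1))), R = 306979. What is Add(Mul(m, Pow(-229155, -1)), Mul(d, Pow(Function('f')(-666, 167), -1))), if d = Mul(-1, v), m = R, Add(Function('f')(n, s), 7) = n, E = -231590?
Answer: Rational(-555172161408864221, 414903385463352195) ≈ -1.3381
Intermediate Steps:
Function('f')(n, s) = Add(-7, n)
m = 306979
v = Rational(2783167266, 2690311553) (v = Add(Mul(-136020, Pow(-231590, -1)), Mul(-103896, Pow(-232334, -1))) = Add(Mul(-136020, Rational(-1, 231590)), Mul(-103896, Rational(-1, 232334))) = Add(Rational(13602, 23159), Rational(51948, 116167)) = Rational(2783167266, 2690311553) ≈ 1.0345)
d = Rational(-2783167266, 2690311553) (d = Mul(-1, Rational(2783167266, 2690311553)) = Rational(-2783167266, 2690311553) ≈ -1.0345)
Add(Mul(m, Pow(-229155, -1)), Mul(d, Pow(Function('f')(-666, 167), -1))) = Add(Mul(306979, Pow(-229155, -1)), Mul(Rational(-2783167266, 2690311553), Pow(Add(-7, -666), -1))) = Add(Mul(306979, Rational(-1, 229155)), Mul(Rational(-2783167266, 2690311553), Pow(-673, -1))) = Add(Rational(-306979, 229155), Mul(Rational(-2783167266, 2690311553), Rational(-1, 673))) = Add(Rational(-306979, 229155), Rational(2783167266, 1810579675169)) = Rational(-555172161408864221, 414903385463352195)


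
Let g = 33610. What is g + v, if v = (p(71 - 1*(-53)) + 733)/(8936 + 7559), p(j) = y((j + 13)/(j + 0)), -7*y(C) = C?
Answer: 481217188707/14317660 ≈ 33610.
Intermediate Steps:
y(C) = -C/7
p(j) = -(13 + j)/(7*j) (p(j) = -(j + 13)/(7*(j + 0)) = -(13 + j)/(7*j))
v = 636107/14317660 (v = ((-13 - (71 - 1*(-53)))/(7*(71 - 1*(-53))) + 733)/(8936 + 7559) = ((-13 - (71 + 53))/(7*(71 + 53)) + 733)/16495 = ((1/7)*(-13 - 1*124)/124 + 733)*(1/16495) = ((1/7)*(1/124)*(-13 - 124) + 733)*(1/16495) = ((1/7)*(1/124)*(-137) + 733)*(1/16495) = (-137/868 + 733)*(1/16495) = (636107/868)*(1/16495) = 636107/14317660 ≈ 0.044428)
g + v = 33610 + 636107/14317660 = 481217188707/14317660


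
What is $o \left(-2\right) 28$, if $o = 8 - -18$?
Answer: $-1456$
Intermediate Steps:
$o = 26$ ($o = 8 + 18 = 26$)
$o \left(-2\right) 28 = 26 \left(-2\right) 28 = \left(-52\right) 28 = -1456$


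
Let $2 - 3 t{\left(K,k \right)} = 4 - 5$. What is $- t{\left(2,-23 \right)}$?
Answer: $-1$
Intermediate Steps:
$t{\left(K,k \right)} = 1$ ($t{\left(K,k \right)} = \frac{2}{3} - \frac{4 - 5}{3} = \frac{2}{3} - - \frac{1}{3} = \frac{2}{3} + \frac{1}{3} = 1$)
$- t{\left(2,-23 \right)} = \left(-1\right) 1 = -1$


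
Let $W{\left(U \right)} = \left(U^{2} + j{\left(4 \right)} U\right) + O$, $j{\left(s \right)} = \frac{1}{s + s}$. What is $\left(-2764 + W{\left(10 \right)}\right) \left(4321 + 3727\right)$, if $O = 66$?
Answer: $-20898644$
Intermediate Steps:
$j{\left(s \right)} = \frac{1}{2 s}$
$W{\left(U \right)} = 66 + U^{2} + \frac{U}{8}$ ($W{\left(U \right)} = \left(U^{2} + \frac{1}{2 \cdot 4} U\right) + 66 = \left(U^{2} + \frac{1}{2} \cdot \frac{1}{4} U\right) + 66 = \left(U^{2} + \frac{U}{8}\right) + 66 = 66 + U^{2} + \frac{U}{8}$)
$\left(-2764 + W{\left(10 \right)}\right) \left(4321 + 3727\right) = \left(-2764 + \left(66 + 10^{2} + \frac{1}{8} \cdot 10\right)\right) \left(4321 + 3727\right) = \left(-2764 + \left(66 + 100 + \frac{5}{4}\right)\right) 8048 = \left(-2764 + \frac{669}{4}\right) 8048 = \left(- \frac{10387}{4}\right) 8048 = -20898644$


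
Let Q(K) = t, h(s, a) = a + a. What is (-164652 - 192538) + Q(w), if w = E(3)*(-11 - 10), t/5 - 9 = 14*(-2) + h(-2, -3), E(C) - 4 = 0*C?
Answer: -357315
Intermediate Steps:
E(C) = 4 (E(C) = 4 + 0*C = 4 + 0 = 4)
h(s, a) = 2*a
t = -125 (t = 45 + 5*(14*(-2) + 2*(-3)) = 45 + 5*(-28 - 6) = 45 + 5*(-34) = 45 - 170 = -125)
w = -84 (w = 4*(-11 - 10) = 4*(-21) = -84)
Q(K) = -125
(-164652 - 192538) + Q(w) = (-164652 - 192538) - 125 = -357190 - 125 = -357315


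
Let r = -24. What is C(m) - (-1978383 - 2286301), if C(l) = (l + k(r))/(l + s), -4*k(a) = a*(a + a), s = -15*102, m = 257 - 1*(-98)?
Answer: 5011003633/1175 ≈ 4.2647e+6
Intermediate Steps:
m = 355 (m = 257 + 98 = 355)
s = -1530
k(a) = -a**2/2 (k(a) = -a*(a + a)/4 = -a*2*a/4 = -a**2/2)
C(l) = (-288 + l)/(-1530 + l) (C(l) = (l - 1/2*(-24)**2)/(l - 1530) = (l - 1/2*576)/(-1530 + l) = (l - 288)/(-1530 + l) = (-288 + l)/(-1530 + l))
C(m) - (-1978383 - 2286301) = (-288 + 355)/(-1530 + 355) - (-1978383 - 2286301) = 67/(-1175) - 1*(-4264684) = -1/1175*67 + 4264684 = -67/1175 + 4264684 = 5011003633/1175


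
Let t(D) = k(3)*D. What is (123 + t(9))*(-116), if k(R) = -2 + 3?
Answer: -15312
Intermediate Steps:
k(R) = 1
t(D) = D (t(D) = 1*D = D)
(123 + t(9))*(-116) = (123 + 9)*(-116) = 132*(-116) = -15312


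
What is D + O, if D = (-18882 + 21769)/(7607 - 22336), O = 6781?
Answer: 99874462/14729 ≈ 6780.8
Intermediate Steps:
D = -2887/14729 (D = 2887/(-14729) = 2887*(-1/14729) = -2887/14729 ≈ -0.19601)
D + O = -2887/14729 + 6781 = 99874462/14729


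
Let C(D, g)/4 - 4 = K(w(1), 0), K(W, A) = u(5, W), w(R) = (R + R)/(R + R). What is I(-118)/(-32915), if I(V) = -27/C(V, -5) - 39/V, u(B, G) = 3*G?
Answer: 1047/54375580 ≈ 1.9255e-5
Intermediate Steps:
w(R) = 1 (w(R) = (2*R)/((2*R)) = (2*R)*(1/(2*R)) = 1)
K(W, A) = 3*W
C(D, g) = 28 (C(D, g) = 16 + 4*(3*1) = 16 + 4*3 = 16 + 12 = 28)
I(V) = -27/28 - 39/V
I(-118)/(-32915) = (-27/28 - 39/(-118))/(-32915) = (-27/28 - 39*(-1/118))*(-1/32915) = (-27/28 + 39/118)*(-1/32915) = -1047/1652*(-1/32915) = 1047/54375580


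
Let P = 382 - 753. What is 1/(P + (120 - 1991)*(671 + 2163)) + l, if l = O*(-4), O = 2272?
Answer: -48191710081/5302785 ≈ -9088.0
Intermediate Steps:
l = -9088 (l = 2272*(-4) = -9088)
P = -371
1/(P + (120 - 1991)*(671 + 2163)) + l = 1/(-371 + (120 - 1991)*(671 + 2163)) - 9088 = 1/(-371 - 1871*2834) - 9088 = 1/(-371 - 5302414) - 9088 = 1/(-5302785) - 9088 = -1/5302785 - 9088 = -48191710081/5302785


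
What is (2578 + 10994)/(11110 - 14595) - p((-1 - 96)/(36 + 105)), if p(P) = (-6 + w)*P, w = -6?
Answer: -1990064/163795 ≈ -12.150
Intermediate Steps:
p(P) = -12*P (p(P) = (-6 - 6)*P = -12*P)
(2578 + 10994)/(11110 - 14595) - p((-1 - 96)/(36 + 105)) = (2578 + 10994)/(11110 - 14595) - (-12)*(-1 - 96)/(36 + 105) = 13572/(-3485) - (-12)*(-97/141) = 13572*(-1/3485) - (-12)*(-97*1/141) = -13572/3485 - (-12)*(-97)/141 = -13572/3485 - 1*388/47 = -13572/3485 - 388/47 = -1990064/163795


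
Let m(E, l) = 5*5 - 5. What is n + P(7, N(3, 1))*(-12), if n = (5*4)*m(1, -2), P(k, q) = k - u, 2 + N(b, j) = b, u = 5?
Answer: 376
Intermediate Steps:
N(b, j) = -2 + b
P(k, q) = -5 + k (P(k, q) = k - 1*5 = k - 5 = -5 + k)
m(E, l) = 20 (m(E, l) = 25 - 5 = 20)
n = 400 (n = (5*4)*20 = 20*20 = 400)
n + P(7, N(3, 1))*(-12) = 400 + (-5 + 7)*(-12) = 400 + 2*(-12) = 400 - 24 = 376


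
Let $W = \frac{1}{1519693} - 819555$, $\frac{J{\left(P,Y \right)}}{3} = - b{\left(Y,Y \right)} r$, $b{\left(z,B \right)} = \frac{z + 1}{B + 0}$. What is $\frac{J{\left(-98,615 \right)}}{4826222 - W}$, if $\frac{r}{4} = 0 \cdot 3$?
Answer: $0$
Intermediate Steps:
$r = 0$ ($r = 4 \cdot 0 \cdot 3 = 4 \cdot 0 = 0$)
$b{\left(z,B \right)} = \frac{1 + z}{B}$
$J{\left(P,Y \right)} = 0$ ($J{\left(P,Y \right)} = 3 - \frac{1 + Y}{Y} 0 = 3 \cdot 0 = 0$)
$W = - \frac{1245471996614}{1519693}$ ($W = \frac{1}{1519693} - 819555 = - \frac{1245471996614}{1519693} \approx -8.1956 \cdot 10^{5}$)
$\frac{J{\left(-98,615 \right)}}{4826222 - W} = \frac{0}{4826222 - - \frac{1245471996614}{1519693}} = \frac{0}{4826222 + \frac{1245471996614}{1519693}} = \frac{0}{\frac{8579847786460}{1519693}} = 0 \cdot \frac{1519693}{8579847786460} = 0$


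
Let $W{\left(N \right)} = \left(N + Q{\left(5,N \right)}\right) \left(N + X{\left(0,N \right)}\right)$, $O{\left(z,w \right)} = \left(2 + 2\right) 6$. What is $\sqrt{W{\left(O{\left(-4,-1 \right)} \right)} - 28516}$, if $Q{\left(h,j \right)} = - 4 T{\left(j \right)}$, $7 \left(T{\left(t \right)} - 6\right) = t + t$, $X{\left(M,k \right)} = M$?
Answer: $\frac{2 i \sqrt{357385}}{7} \approx 170.8 i$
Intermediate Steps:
$T{\left(t \right)} = 6 + \frac{2 t}{7}$ ($T{\left(t \right)} = 6 + \frac{t + t}{7} = 6 + \frac{2 t}{7}$)
$O{\left(z,w \right)} = 24$ ($O{\left(z,w \right)} = 4 \cdot 6 = 24$)
$Q{\left(h,j \right)} = -24 - \frac{8 j}{7}$ ($Q{\left(h,j \right)} = - 4 \left(6 + \frac{2 j}{7}\right) = -24 - \frac{8 j}{7}$)
$W{\left(N \right)} = N \left(-24 - \frac{N}{7}\right)$ ($W{\left(N \right)} = \left(N - \left(24 + \frac{8 N}{7}\right)\right) \left(N + 0\right) = \left(-24 - \frac{N}{7}\right) N = N \left(-24 - \frac{N}{7}\right)$)
$\sqrt{W{\left(O{\left(-4,-1 \right)} \right)} - 28516} = \sqrt{\frac{1}{7} \cdot 24 \left(-168 - 24\right) - 28516} = \sqrt{\frac{1}{7} \cdot 24 \left(-192\right) - 28516} = \sqrt{- \frac{4608}{7} - 28516} = \sqrt{- \frac{204220}{7}} = \frac{2 i \sqrt{357385}}{7}$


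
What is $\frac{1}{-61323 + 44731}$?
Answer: $- \frac{1}{16592} \approx -6.027 \cdot 10^{-5}$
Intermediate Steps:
$\frac{1}{-61323 + 44731} = \frac{1}{-16592} = - \frac{1}{16592}$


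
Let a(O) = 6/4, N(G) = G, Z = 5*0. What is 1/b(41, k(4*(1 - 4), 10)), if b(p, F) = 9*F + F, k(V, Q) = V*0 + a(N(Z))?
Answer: 1/15 ≈ 0.066667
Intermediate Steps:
Z = 0
a(O) = 3/2 (a(O) = 6*(¼) = 3/2)
k(V, Q) = 3/2 (k(V, Q) = V*0 + 3/2 = 0 + 3/2 = 3/2)
b(p, F) = 10*F
1/b(41, k(4*(1 - 4), 10)) = 1/(10*(3/2)) = 1/15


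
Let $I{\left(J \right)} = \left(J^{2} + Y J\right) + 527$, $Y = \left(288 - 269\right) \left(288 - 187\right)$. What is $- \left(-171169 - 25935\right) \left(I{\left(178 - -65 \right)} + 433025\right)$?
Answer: $189006573472$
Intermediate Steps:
$Y = 1919$ ($Y = 19 \cdot 101 = 1919$)
$I{\left(J \right)} = 527 + J^{2} + 1919 J$ ($I{\left(J \right)} = \left(J^{2} + 1919 J\right) + 527 = 527 + J^{2} + 1919 J$)
$- \left(-171169 - 25935\right) \left(I{\left(178 - -65 \right)} + 433025\right) = - \left(-171169 - 25935\right) \left(\left(527 + \left(178 - -65\right)^{2} + 1919 \left(178 - -65\right)\right) + 433025\right) = - \left(-197104\right) \left(\left(527 + \left(178 + 65\right)^{2} + 1919 \left(178 + 65\right)\right) + 433025\right) = - \left(-197104\right) \left(\left(527 + 243^{2} + 1919 \cdot 243\right) + 433025\right) = - \left(-197104\right) \left(\left(527 + 59049 + 466317\right) + 433025\right) = - \left(-197104\right) \left(525893 + 433025\right) = - \left(-197104\right) 958918 = \left(-1\right) \left(-189006573472\right) = 189006573472$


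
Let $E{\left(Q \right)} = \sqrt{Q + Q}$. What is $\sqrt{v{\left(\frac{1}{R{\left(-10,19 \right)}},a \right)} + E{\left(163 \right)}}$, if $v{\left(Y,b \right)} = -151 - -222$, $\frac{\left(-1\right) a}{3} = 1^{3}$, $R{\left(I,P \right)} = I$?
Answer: $\sqrt{71 + \sqrt{326}} \approx 9.4369$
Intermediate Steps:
$a = -3$ ($a = - 3 \cdot 1^{3} = \left(-3\right) 1 = -3$)
$E{\left(Q \right)} = \sqrt{2} \sqrt{Q}$ ($E{\left(Q \right)} = \sqrt{2 Q} = \sqrt{2} \sqrt{Q}$)
$v{\left(Y,b \right)} = 71$ ($v{\left(Y,b \right)} = -151 + 222 = 71$)
$\sqrt{v{\left(\frac{1}{R{\left(-10,19 \right)}},a \right)} + E{\left(163 \right)}} = \sqrt{71 + \sqrt{2} \sqrt{163}} = \sqrt{71 + \sqrt{326}}$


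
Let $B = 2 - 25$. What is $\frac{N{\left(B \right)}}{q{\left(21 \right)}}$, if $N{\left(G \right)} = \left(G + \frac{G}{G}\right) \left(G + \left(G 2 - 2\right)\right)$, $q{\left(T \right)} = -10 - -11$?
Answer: $1562$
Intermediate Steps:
$B = -23$ ($B = 2 - 25 = -23$)
$q{\left(T \right)} = 1$ ($q{\left(T \right)} = -10 + 11 = 1$)
$N{\left(G \right)} = \left(1 + G\right) \left(-2 + 3 G\right)$ ($N{\left(G \right)} = \left(G + 1\right) \left(G + \left(2 G - 2\right)\right) = \left(1 + G\right) \left(G + \left(-2 + 2 G\right)\right) = \left(1 + G\right) \left(-2 + 3 G\right)$)
$\frac{N{\left(B \right)}}{q{\left(21 \right)}} = \frac{-2 - 23 + 3 \left(-23\right)^{2}}{1} = \left(-2 - 23 + 3 \cdot 529\right) 1 = \left(-2 - 23 + 1587\right) 1 = 1562 \cdot 1 = 1562$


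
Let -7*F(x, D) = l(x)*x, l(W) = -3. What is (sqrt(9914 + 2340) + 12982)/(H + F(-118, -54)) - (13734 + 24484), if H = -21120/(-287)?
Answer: -124371137/3303 + 287*sqrt(12254)/6606 ≈ -37649.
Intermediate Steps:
F(x, D) = 3*x/7 (F(x, D) = -(-3)*x/7 = 3*x/7)
H = 21120/287 (H = -21120*(-1/287) = 21120/287 ≈ 73.589)
(sqrt(9914 + 2340) + 12982)/(H + F(-118, -54)) - (13734 + 24484) = (sqrt(9914 + 2340) + 12982)/(21120/287 + (3/7)*(-118)) - (13734 + 24484) = (sqrt(12254) + 12982)/(21120/287 - 354/7) - 1*38218 = (12982 + sqrt(12254))/(6606/287) - 38218 = (12982 + sqrt(12254))*(287/6606) - 38218 = (1862917/3303 + 287*sqrt(12254)/6606) - 38218 = -124371137/3303 + 287*sqrt(12254)/6606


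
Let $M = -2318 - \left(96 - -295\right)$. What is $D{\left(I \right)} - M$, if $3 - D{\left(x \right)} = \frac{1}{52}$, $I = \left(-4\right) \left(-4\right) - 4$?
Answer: $\frac{141023}{52} \approx 2712.0$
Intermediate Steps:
$I = 12$ ($I = 16 - 4 = 12$)
$M = -2709$ ($M = -2318 - \left(96 + 295\right) = -2318 - 391 = -2709$)
$D{\left(x \right)} = \frac{155}{52}$ ($D{\left(x \right)} = 3 - \frac{1}{52} = \frac{155}{52}$)
$D{\left(I \right)} - M = \frac{155}{52} - -2709 = \frac{155}{52} + 2709 = \frac{141023}{52}$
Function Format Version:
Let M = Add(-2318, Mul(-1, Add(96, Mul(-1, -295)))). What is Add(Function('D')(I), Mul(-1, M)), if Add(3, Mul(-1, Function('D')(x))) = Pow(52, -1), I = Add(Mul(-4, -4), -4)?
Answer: Rational(141023, 52) ≈ 2712.0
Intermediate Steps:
I = 12 (I = Add(16, -4) = 12)
M = -2709 (M = Add(-2318, Mul(-1, Add(96, 295))) = Add(-2318, Mul(-1, 391)) = Add(-2318, -391) = -2709)
Function('D')(x) = Rational(155, 52) (Function('D')(x) = Add(3, Mul(-1, Pow(52, -1))) = Add(3, Mul(-1, Rational(1, 52))) = Add(3, Rational(-1, 52)) = Rational(155, 52))
Add(Function('D')(I), Mul(-1, M)) = Add(Rational(155, 52), Mul(-1, -2709)) = Add(Rational(155, 52), 2709) = Rational(141023, 52)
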